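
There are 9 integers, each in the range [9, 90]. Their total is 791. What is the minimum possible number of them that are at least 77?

Suppose at most 9 − j of them reach 77; then j values are ≤ 76 and the rest ≤ 90.
The total is then ≤ 76·j + 90·(9 − j) = 810 − 14j. For this to be ≥ 791 we need j ≤ 1, so at least 9 − 1 = 8 must reach 77.
Exactly 8 works: 8 values at 90 and 1 at 76 total 796; lower one of the high values by 5 (still ≥ 77) to hit 791.

8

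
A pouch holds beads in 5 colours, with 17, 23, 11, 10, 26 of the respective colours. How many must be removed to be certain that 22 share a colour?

81

In the worst case you take as many as possible of each colour without reaching 22: 17 + 21 + 11 + 10 + 21 = 80.
The next one must give 22 of some colour, so 80 + 1 = 81.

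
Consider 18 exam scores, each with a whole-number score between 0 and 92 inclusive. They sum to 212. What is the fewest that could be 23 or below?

10

Each value above 23 is at least 24, contributing at least 24 − 0 = 24 above the floor 0.
The sum exceeds the floor total 0 by 212, so at most ⌊212/24⌋ = 8 exceed 23, and at least 10 are ≤ 23.
Exactly 10 works: 10 values at 0 and 8 at 24 total 192; raise one of the low values by 20 (still ≤ 23) to hit 212.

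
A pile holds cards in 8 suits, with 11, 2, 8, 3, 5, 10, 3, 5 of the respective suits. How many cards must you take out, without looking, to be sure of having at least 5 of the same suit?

29

In the worst case you take as many as possible of each suit without reaching 5: 4 + 2 + 4 + 3 + 4 + 4 + 3 + 4 = 28.
The next one must give 5 of some suit, so 28 + 1 = 29.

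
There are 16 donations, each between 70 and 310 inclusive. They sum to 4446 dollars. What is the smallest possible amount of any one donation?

To make one donation as small as possible, make the other 15 as large as possible.
The other 15 can take up 15 × 310 = 4650 ≥ 4446 − 70, so one donation can sit at its floor of 70.
Achievable: one at 70 and the other 15 totalling 4376, which fits since 15 × 70 ≤ 4376 ≤ 15 × 310.

70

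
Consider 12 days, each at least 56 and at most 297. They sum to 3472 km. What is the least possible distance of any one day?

Minimizing one value means maximizing the remaining 11.
The other 11 contribute at most 11 × 297 = 3267, leaving at least 3472 − 3267 = 205.
Since 205 ≥ 56, this is achievable: one at 205 and 11 at 297.

205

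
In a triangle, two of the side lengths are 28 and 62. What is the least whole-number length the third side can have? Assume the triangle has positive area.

35

The third side must exceed |28 − 62| = 34.
The smallest integer above 34 is 35.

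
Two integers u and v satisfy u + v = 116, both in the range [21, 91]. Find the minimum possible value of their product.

uv = u(116 − u) is concave in u, so over [25, 91] it is minimized at an endpoint.
The extreme feasible split is u = 25, v = 91, giving uv = 2275.

2275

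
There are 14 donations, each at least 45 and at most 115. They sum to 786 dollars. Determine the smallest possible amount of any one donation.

45

Minimizing one value means maximizing the remaining 13.
The other 13 can take up 13 × 115 = 1495 ≥ 786 − 45, so one donation can sit at its floor of 45.
Achievable: one at 45 and the other 13 totalling 741, which fits since 13 × 45 ≤ 741 ≤ 13 × 115.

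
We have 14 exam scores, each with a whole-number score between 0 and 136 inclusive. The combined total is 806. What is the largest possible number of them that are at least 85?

If k of the values are ≥ 85, the total is ≥ 85k + 0(14 − k).
Setting 85k + 0(14 − k) ≤ 806 gives 85k ≤ 806, so k ≤ 9.
k = 9 is achieved by 9 values at 85 and 5 at 0, total 765; add 41 to one value (staying below 85) to reach 806.

9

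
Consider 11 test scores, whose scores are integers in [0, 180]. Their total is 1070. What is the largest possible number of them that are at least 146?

7

Suppose k of them are at least 146. Those contribute at least 146 each and the other 11 − k at least 0 each.
So the total is at least 146k + 0(11 − k) = 0 + 146k. This must be ≤ 1070, giving k ≤ 7.
k = 7 is achieved by 7 values at 146 and 4 at 0, total 1022; add 48 to one value (staying below 146) to reach 1070.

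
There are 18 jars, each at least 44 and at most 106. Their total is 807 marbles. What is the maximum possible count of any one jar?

To make one jar as large as possible, make the other 17 as small as possible.
The other 17 contribute at least 17 × 44 = 748, leaving at most 807 − 748 = 59.
Since 59 ≤ 106, this is achievable: one at 59 and 17 at 44.

59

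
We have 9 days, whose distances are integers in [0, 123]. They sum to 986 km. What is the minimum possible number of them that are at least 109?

Each value short of 109 is at most 108, costing at least 123 − 108 = 15 against the maximum total of 1107.
We can afford to lose at most 1107 − 986 = 121, so at most ⌊121/15⌋ = 8 fall short, and at least 1 are ≥ 109.
Exactly 1 works: 1 value at 123 and 8 at 108 total 987; lower one of the high values by 1 (still ≥ 109) to hit 986.

1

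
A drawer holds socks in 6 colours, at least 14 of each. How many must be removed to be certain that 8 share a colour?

43

In the worst case you draw 7 of each of the 6 colours: 6 × 7 = 42.
One more forces 8 of some colour, so 42 + 1 = 43.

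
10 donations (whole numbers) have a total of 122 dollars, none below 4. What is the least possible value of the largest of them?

Some value must be at least ⌈122/10⌉ = 13, since 10 × 12 = 120 < 122.
Equality holds with 2 values of 13 and 8 values of 12.

13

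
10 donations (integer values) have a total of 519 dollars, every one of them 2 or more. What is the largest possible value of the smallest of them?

51

The average is 519/10 < 52, so some value is ≤ 51.
Achievable: 1 of them at 51 and 9 at 52 total 519.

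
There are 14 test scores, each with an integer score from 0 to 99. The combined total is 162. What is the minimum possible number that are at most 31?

Let j be the number exceeding 31. Then the total is ≥ 32·j + 0·(14 − j) = 0 + 32j.
So 32j ≤ 162 and j ≤ 5; hence at least 14 − 5 = 9 are ≤ 31.
Exactly 9 works: 9 values at 0 and 5 at 32 total 160; raise one of the low values by 2 (still ≤ 31) to hit 162.

9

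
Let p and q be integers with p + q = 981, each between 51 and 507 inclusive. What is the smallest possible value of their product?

240318

For a fixed sum, pq is smallest when p and q are as far apart as possible.
The extreme feasible split is p = 474, q = 507, giving pq = 240318.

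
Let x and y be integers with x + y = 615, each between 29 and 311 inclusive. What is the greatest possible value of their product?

94556

xy = x(615 − x) is maximized when x is as near 615/2 as the bounds allow.
Taking x = 307 and y = 308 (both in [29, 311]) gives xy = 94556.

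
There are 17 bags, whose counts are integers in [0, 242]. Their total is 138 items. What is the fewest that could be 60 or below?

Each value above 60 is at least 61, contributing at least 61 − 0 = 61 above the floor 0.
The sum exceeds the floor total 0 by 138, so at most ⌊138/61⌋ = 2 exceed 60, and at least 15 are ≤ 60.
Exactly 15 works: 15 values at 0 and 2 at 61 total 122; raise one of the low values by 16 (still ≤ 60) to hit 138.

15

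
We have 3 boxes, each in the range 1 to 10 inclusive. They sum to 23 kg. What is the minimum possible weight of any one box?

3

To make one box as small as possible, make the other 2 as large as possible.
The other 2 contribute at most 2 × 10 = 20, leaving at least 23 − 20 = 3.
Since 3 ≥ 1, this is achievable: one at 3 and 2 at 10.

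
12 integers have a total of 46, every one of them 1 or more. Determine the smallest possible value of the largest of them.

The average is 46/12 > 3, so not all 12 can be 3 or less; the largest is ≥ 4.
Achievable: 10 of them at 4 and 2 at 3 total 46.

4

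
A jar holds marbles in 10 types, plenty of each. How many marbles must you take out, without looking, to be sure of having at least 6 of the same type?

In the worst case you draw 5 of each of the 10 types: 10 × 5 = 50.
One more forces 6 of some type, so 50 + 1 = 51.

51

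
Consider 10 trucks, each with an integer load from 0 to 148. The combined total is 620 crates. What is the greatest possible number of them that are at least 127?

4

If k of the values are ≥ 127, the total is ≥ 127k + 0(10 − k).
Setting 127k + 0(10 − k) ≤ 620 gives 127k ≤ 620, so k ≤ 4.
k = 4 is achieved by 4 values at 127 and 6 at 0, total 508; add 112 to one value (staying below 127) to reach 620.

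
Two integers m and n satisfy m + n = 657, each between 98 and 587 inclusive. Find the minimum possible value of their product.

For a fixed sum, mn is smallest when m and n are as far apart as possible.
At the endpoint m = 98, n = 657 − 98 = 559, so mn = 98 × 559 = 54782.

54782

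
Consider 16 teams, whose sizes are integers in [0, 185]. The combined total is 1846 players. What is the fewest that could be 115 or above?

1

If only k of them are at least 115, the other 16 − k are at most 114, so the total is at most k·185 + (16 − k)·114.
This must reach 1846, so k·185 + (16 − k)·114 ≥ 1846, giving k ≥ 1.
Exactly 1 works: 1 value at 185 and 15 at 114 total 1895; lower one of the high values by 49 (still ≥ 115) to hit 1846.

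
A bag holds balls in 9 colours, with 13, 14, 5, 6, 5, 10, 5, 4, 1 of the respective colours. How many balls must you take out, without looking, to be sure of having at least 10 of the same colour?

In the worst case you take as many as possible of each colour without reaching 10: 9 + 9 + 5 + 6 + 5 + 9 + 5 + 4 + 1 = 53.
The next one must give 10 of some colour, so 53 + 1 = 54.

54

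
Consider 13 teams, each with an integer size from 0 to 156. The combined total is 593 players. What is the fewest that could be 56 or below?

If only k of them are at most 56, the other 13 − k are at least 57, so the total is at least (13 − k)·57 + k·0.
This is ≤ 593, so (13 − k)·57 + 0k ≤ 593, which gives k ≥ 3.
Exactly 3 works: 3 values at 0 and 10 at 57 total 570; raise one of the low values by 23 (still ≤ 56) to hit 593.

3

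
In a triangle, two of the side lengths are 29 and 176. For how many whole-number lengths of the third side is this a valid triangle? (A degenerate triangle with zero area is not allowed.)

57

The triangle inequality gives |29 − 176| < c < 29 + 176, i.e. 147 < c < 205.
So c can be any integer from 148 to 204: 57 values.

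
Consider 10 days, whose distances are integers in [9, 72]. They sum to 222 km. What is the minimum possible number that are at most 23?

2

If only k of them are at most 23, the other 10 − k are at least 24, so the total is at least (10 − k)·24 + k·9.
This is ≤ 222, so (10 − k)·24 + 9k ≤ 222, which gives k ≥ 2.
Exactly 2 works: 2 values at 9 and 8 at 24 total 210; raise one of the low values by 12 (still ≤ 23) to hit 222.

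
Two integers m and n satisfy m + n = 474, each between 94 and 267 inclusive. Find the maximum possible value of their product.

56169

mn = m(474 − m) is maximized when m is as near 474/2 as the bounds allow.
Taking m = 237 and n = 237 (both in [94, 267]) gives mn = 56169.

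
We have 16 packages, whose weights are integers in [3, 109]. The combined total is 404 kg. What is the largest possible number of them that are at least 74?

If k of the values are ≥ 74, the total is ≥ 74k + 3(16 − k).
Setting 74k + 3(16 − k) ≤ 404 gives 71k ≤ 356, so k ≤ 5.
k = 5 is achieved by 5 values at 74 and 11 at 3, total 403; add 1 to one value (staying below 74) to reach 404.

5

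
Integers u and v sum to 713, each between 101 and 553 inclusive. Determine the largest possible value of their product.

127092

uv = u(713 − u) is maximized when u is as near 713/2 as the bounds allow.
Taking u = 356 and v = 357 (both in [101, 553]) gives uv = 127092.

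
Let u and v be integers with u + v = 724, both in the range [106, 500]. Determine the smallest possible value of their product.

112000

For a fixed sum, uv is smallest when u and v are as far apart as possible.
At the endpoint u = 224, v = 724 − 224 = 500, so uv = 224 × 500 = 112000.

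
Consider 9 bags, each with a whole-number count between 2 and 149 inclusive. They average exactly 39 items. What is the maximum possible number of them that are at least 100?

The total is 9 × 39 = 351.
If k of the values are ≥ 100, the total is ≥ 100k + 2(9 − k).
Setting 100k + 2(9 − k) ≤ 351 gives 98k ≤ 333, so k ≤ 3.
k = 3 is achieved by 3 values at 100 and 6 at 2, total 312; add 39 to one value (staying below 100) to reach 351.

3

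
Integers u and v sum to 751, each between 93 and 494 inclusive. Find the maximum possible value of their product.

For a fixed sum, the product uv is largest when u and v are as close as possible.
Taking u = 375 and v = 376 (both in [93, 494]) gives uv = 141000.

141000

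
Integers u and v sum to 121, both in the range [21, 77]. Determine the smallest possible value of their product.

3388

Since u + v is fixed, pushing one of them to its bound minimizes the product.
The extreme feasible split is u = 44, v = 77, giving uv = 3388.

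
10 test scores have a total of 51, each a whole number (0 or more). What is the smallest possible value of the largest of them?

6

If every one of the 10 were at most 5, the total would be at most 10 × 5 = 50 < 51.
Achievable: 1 of them at 6 and 9 at 5 total 51.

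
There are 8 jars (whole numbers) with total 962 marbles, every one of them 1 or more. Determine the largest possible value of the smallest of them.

The 8 values sum to 962, so their minimum is at most ⌊962/8⌋ = 120.
Achievable: 6 of them at 120 and 2 at 121 total 962.

120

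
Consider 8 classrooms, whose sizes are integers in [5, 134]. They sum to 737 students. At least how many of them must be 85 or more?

2

Suppose at most 8 − j of them reach 85; then j values are ≤ 84 and the rest ≤ 134.
The total is then ≤ 84·j + 134·(8 − j) = 1072 − 50j. For this to be ≥ 737 we need j ≤ 6, so at least 8 − 6 = 2 must reach 85.
Exactly 2 works: 2 values at 134 and 6 at 84 total 772; lower one of the high values by 35 (still ≥ 85) to hit 737.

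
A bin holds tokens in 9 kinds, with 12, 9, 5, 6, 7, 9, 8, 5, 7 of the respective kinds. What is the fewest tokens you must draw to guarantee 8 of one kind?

59

In the worst case you take as many as possible of each kind without reaching 8: 7 + 7 + 5 + 6 + 7 + 7 + 7 + 5 + 7 = 58.
The next one must give 8 of some kind, so 58 + 1 = 59.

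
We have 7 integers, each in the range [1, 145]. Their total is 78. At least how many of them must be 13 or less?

If only k of them are at most 13, the other 7 − k are at least 14, so the total is at least (7 − k)·14 + k·1.
This is ≤ 78, so (7 − k)·14 + 1k ≤ 78, which gives k ≥ 2.
Exactly 2 works: 2 values at 1 and 5 at 14 total 72; raise one of the low values by 6 (still ≤ 13) to hit 78.

2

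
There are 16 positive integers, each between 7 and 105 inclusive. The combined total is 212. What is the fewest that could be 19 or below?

If only k of them are at most 19, the other 16 − k are at least 20, so the total is at least (16 − k)·20 + k·7.
This is ≤ 212, so (16 − k)·20 + 7k ≤ 212, which gives k ≥ 9.
Exactly 9 works: 9 values at 7 and 7 at 20 total 203; raise one of the low values by 9 (still ≤ 19) to hit 212.

9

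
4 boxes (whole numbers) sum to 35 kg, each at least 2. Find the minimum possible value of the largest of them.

If every one of the 4 were at most 8, the total would be at most 4 × 8 = 32 < 35.
Taking 1 copy of 8 and 3 copies of 9 gives exactly 35, so 9 is attained.

9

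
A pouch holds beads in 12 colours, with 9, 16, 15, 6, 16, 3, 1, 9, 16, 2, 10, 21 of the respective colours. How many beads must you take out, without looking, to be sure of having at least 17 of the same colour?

In the worst case you take as many as possible of each colour without reaching 17: 9 + 16 + 15 + 6 + 16 + 3 + 1 + 9 + 16 + 2 + 10 + 16 = 119.
The next one must give 17 of some colour, so 119 + 1 = 120.

120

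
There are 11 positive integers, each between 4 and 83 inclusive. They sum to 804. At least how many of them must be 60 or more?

Suppose at most 11 − j of them reach 60; then j values are ≤ 59 and the rest ≤ 83.
The total is then ≤ 59·j + 83·(11 − j) = 913 − 24j. For this to be ≥ 804 we need j ≤ 4, so at least 11 − 4 = 7 must reach 60.
Exactly 7 works: 7 values at 83 and 4 at 59 total 817; lower one of the high values by 13 (still ≥ 60) to hit 804.

7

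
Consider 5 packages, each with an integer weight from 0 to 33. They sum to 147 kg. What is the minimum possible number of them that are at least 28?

If only k of them are at least 28, the other 5 − k are at most 27, so the total is at most k·33 + (5 − k)·27.
This must reach 147, so k·33 + (5 − k)·27 ≥ 147, giving k ≥ 2.
Exactly 2 works: 2 values at 33 and 3 at 27 total 147.

2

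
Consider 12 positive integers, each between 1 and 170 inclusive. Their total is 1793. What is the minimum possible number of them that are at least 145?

Each value short of 145 is at most 144, costing at least 170 − 144 = 26 against the maximum total of 2040.
We can afford to lose at most 2040 − 1793 = 247, so at most ⌊247/26⌋ = 9 fall short, and at least 3 are ≥ 145.
Exactly 3 works: 3 values at 170 and 9 at 144 total 1806; lower one of the high values by 13 (still ≥ 145) to hit 1793.

3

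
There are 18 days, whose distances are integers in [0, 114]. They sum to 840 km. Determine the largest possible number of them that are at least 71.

11

If k of the values are ≥ 71, the total is ≥ 71k + 0(18 − k).
Setting 71k + 0(18 − k) ≤ 840 gives 71k ≤ 840, so k ≤ 11.
k = 11 is achieved by 11 values at 71 and 7 at 0, total 781; add 59 to one value (staying below 71) to reach 840.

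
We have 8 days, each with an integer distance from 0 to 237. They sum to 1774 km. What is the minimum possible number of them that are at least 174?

Suppose at most 8 − j of them reach 174; then j values are ≤ 173 and the rest ≤ 237.
The total is then ≤ 173·j + 237·(8 − j) = 1896 − 64j. For this to be ≥ 1774 we need j ≤ 1, so at least 8 − 1 = 7 must reach 174.
Exactly 7 works: 7 values at 237 and 1 at 173 total 1832; lower one of the high values by 58 (still ≥ 174) to hit 1774.

7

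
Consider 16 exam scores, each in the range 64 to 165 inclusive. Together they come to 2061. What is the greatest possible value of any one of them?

165

To make one score as large as possible, make the other 15 as small as possible.
The other 15 contribute at least 15 × 64 = 960, leaving at most 2061 − 960 = 1101.
But each score is capped at 165, so the maximum is 165.
Achievable: one at 165 and the other 15 totalling 1896, which fits since 15 × 64 ≤ 1896 ≤ 15 × 165.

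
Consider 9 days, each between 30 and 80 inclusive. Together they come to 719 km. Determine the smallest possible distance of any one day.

79

Minimizing one value means maximizing the remaining 8.
The other 8 contribute at most 8 × 80 = 640, leaving at least 719 − 640 = 79.
Since 79 ≥ 30, this is achievable: one at 79 and 8 at 80.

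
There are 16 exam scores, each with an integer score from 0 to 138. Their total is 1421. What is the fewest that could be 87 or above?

Each value short of 87 is at most 86, costing at least 138 − 86 = 52 against the maximum total of 2208.
We can afford to lose at most 2208 − 1421 = 787, so at most ⌊787/52⌋ = 15 fall short, and at least 1 are ≥ 87.
Exactly 1 works: 1 value at 138 and 15 at 86 total 1428; lower one of the high values by 7 (still ≥ 87) to hit 1421.

1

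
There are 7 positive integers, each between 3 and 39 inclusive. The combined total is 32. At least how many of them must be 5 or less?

4

Let j be the number exceeding 5. Then the total is ≥ 6·j + 3·(7 − j) = 21 + 3j.
So 3j ≤ 11 and j ≤ 3; hence at least 7 − 3 = 4 are ≤ 5.
Exactly 4 works: 4 values at 3 and 3 at 6 total 30; raise one of the low values by 2 (still ≤ 5) to hit 32.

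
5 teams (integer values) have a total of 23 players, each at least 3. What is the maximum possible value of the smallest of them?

The 5 values sum to 23, so their minimum is at most ⌊23/5⌋ = 4.
Taking 2 copies of 4 and 3 copies of 5 gives exactly 23, so 4 is attained.

4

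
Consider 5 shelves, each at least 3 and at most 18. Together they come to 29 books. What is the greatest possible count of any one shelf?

To make one shelf as large as possible, make the other 4 as small as possible.
The other 4 contribute at least 4 × 3 = 12, leaving at most 29 − 12 = 17.
Since 17 ≤ 18, this is achievable: one at 17 and 4 at 3.

17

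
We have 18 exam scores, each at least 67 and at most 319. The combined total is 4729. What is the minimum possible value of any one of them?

Minimizing one value means maximizing the remaining 17.
The other 17 can take up 17 × 319 = 5423 ≥ 4729 − 67, so one score can sit at its floor of 67.
Achievable: one at 67 and the other 17 totalling 4662, which fits since 17 × 67 ≤ 4662 ≤ 17 × 319.

67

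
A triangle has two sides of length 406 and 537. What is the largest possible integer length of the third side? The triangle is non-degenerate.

The third side must be less than 406 + 537 = 943.
The largest integer below 943 is 942.

942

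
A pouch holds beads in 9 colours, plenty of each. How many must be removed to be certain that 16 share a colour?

In the worst case you draw 15 of each of the 9 colours: 9 × 15 = 135.
One more forces 16 of some colour, so 135 + 1 = 136.

136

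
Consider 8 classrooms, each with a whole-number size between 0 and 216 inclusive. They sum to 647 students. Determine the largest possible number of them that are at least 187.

With k values at 187 or above and the rest at least 0, the sum is at least 0 + 187k.
Since the sum is 647, we need 187k ≤ 647, i.e. k ≤ 3.
k = 3 is achieved by 3 values at 187 and 5 at 0, total 561; add 86 to one value (staying below 187) to reach 647.

3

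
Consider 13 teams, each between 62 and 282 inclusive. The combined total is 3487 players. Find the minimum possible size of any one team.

Minimizing one value means maximizing the remaining 12.
The other 12 contribute at most 12 × 282 = 3384, leaving at least 3487 − 3384 = 103.
Since 103 ≥ 62, this is achievable: one at 103 and 12 at 282.

103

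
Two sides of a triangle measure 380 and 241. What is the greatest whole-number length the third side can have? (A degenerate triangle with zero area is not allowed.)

The third side must be less than 380 + 241 = 621.
The largest integer below 621 is 620.

620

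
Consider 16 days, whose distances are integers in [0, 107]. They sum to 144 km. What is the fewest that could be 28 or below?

Each value above 28 is at least 29, contributing at least 29 − 0 = 29 above the floor 0.
The sum exceeds the floor total 0 by 144, so at most ⌊144/29⌋ = 4 exceed 28, and at least 12 are ≤ 28.
Exactly 12 works: 12 values at 0 and 4 at 29 total 116; raise one of the low values by 28 (still ≤ 28) to hit 144.

12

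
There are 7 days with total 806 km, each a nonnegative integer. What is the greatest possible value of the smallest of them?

115

The 7 values sum to 806, so their minimum is at most ⌊806/7⌋ = 115.
Taking 6 copies of 115 and 1 copy of 116 gives exactly 806, so 115 is attained.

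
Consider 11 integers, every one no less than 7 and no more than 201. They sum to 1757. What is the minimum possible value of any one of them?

7

To make one integer as small as possible, make the other 10 as large as possible.
The other 10 can take up 10 × 201 = 2010 ≥ 1757 − 7, so one integer can sit at its floor of 7.
Achievable: one at 7 and the other 10 totalling 1750, which fits since 10 × 7 ≤ 1750 ≤ 10 × 201.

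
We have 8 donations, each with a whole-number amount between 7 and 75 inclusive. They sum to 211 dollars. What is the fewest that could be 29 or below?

2

If only k of them are at most 29, the other 8 − k are at least 30, so the total is at least (8 − k)·30 + k·7.
This is ≤ 211, so (8 − k)·30 + 7k ≤ 211, which gives k ≥ 2.
Exactly 2 works: 2 values at 7 and 6 at 30 total 194; raise one of the low values by 17 (still ≤ 29) to hit 211.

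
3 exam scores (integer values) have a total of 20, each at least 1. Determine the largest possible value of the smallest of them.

6

The average is 20/3 < 7, so some value is ≤ 6.
Equality holds with 1 value of 6 and 2 values of 7.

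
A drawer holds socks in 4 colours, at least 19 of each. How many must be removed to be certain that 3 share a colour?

9

You could draw 2 of every colour without reaching 3 of any — 8 in all.
One more forces 3 of some colour, so 8 + 1 = 9.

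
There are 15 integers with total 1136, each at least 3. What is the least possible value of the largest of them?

The 15 values sum to 1136, so their maximum is at least ⌈1136/15⌉ = 76.
Achievable: 11 of them at 76 and 4 at 75 total 1136.

76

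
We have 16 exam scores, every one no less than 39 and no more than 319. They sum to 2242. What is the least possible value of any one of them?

Minimizing one value means maximizing the remaining 15.
The other 15 can take up 15 × 319 = 4785 ≥ 2242 − 39, so one score can sit at its floor of 39.
Achievable: one at 39 and the other 15 totalling 2203, which fits since 15 × 39 ≤ 2203 ≤ 15 × 319.

39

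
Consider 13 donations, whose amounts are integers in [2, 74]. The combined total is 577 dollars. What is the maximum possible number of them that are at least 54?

With k values at 54 or above and the rest at least 2, the sum is at least 26 + 52k.
Since the sum is 577, we need 52k ≤ 551, i.e. k ≤ 10.
k = 10 is achieved by 10 values at 54 and 3 at 2, total 546; add 31 to one value (staying below 54) to reach 577.

10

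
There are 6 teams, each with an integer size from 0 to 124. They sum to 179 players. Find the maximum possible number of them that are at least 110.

With k values at 110 or above and the rest at least 0, the sum is at least 0 + 110k.
Since the sum is 179, we need 110k ≤ 179, i.e. k ≤ 1.
k = 1 is achieved by 1 value at 110 and 5 at 0, total 110; add 69 to one value (staying below 110) to reach 179.

1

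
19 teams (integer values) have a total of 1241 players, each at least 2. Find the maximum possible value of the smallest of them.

The 19 values sum to 1241, so their minimum is at most ⌊1241/19⌋ = 65.
Taking 13 copies of 65 and 6 copies of 66 gives exactly 1241, so 65 is attained.

65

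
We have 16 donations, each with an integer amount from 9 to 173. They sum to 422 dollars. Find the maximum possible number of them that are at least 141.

Suppose k of them are at least 141. Those contribute at least 141 each and the other 16 − k at least 9 each.
So the total is at least 141k + 9(16 − k) = 144 + 132k. This must be ≤ 422, giving k ≤ 2.
k = 2 is achieved by 2 values at 141 and 14 at 9, total 408; add 14 to one value (staying below 141) to reach 422.

2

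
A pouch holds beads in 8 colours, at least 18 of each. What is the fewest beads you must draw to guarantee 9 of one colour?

65

You could draw 8 of every colour without reaching 9 of any — 64 in all.
One more forces 9 of some colour, so 64 + 1 = 65.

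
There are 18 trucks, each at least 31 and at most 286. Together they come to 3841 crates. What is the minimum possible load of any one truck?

31

Minimizing one value means maximizing the remaining 17.
The other 17 can take up 17 × 286 = 4862 ≥ 3841 − 31, so one truck can sit at its floor of 31.
Achievable: one at 31 and the other 17 totalling 3810, which fits since 17 × 31 ≤ 3810 ≤ 17 × 286.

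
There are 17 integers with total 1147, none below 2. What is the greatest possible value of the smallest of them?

The 17 values sum to 1147, so their minimum is at most ⌊1147/17⌋ = 67.
Taking 9 copies of 67 and 8 copies of 68 gives exactly 1147, so 67 is attained.

67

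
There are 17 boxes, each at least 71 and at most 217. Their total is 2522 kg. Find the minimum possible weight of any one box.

71

Minimizing one value means maximizing the remaining 16.
The other 16 can take up 16 × 217 = 3472 ≥ 2522 − 71, so one box can sit at its floor of 71.
Achievable: one at 71 and the other 16 totalling 2451, which fits since 16 × 71 ≤ 2451 ≤ 16 × 217.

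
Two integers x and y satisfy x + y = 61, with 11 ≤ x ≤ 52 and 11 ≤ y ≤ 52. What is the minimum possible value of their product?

xy = x(61 − x) is concave in x, so over [11, 50] it is minimized at an endpoint.
At the endpoint x = 11, y = 61 − 11 = 50, so xy = 11 × 50 = 550.

550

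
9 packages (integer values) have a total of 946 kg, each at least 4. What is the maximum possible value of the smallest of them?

The 9 values sum to 946, so their minimum is at most ⌊946/9⌋ = 105.
Taking 8 copies of 105 and 1 copy of 106 gives exactly 946, so 105 is attained.

105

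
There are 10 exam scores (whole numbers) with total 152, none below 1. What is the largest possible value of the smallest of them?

If every one of the 10 were at least 16, the total would be at least 10 × 16 = 160 > 152.
Taking 8 copies of 15 and 2 copies of 16 gives exactly 152, so 15 is attained.

15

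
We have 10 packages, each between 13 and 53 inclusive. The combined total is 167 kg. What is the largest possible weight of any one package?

To make one package as large as possible, make the other 9 as small as possible.
The other 9 contribute at least 9 × 13 = 117, leaving at most 167 − 117 = 50.
Since 50 ≤ 53, this is achievable: one at 50 and 9 at 13.

50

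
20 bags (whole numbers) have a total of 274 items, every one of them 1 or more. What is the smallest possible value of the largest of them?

The 20 values sum to 274, so their maximum is at least ⌈274/20⌉ = 14.
Taking 6 copies of 13 and 14 copies of 14 gives exactly 274, so 14 is attained.

14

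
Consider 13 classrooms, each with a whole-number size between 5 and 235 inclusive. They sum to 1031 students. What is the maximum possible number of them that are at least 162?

Suppose k of them are at least 162. Those contribute at least 162 each and the other 13 − k at least 5 each.
So the total is at least 162k + 5(13 − k) = 65 + 157k. This must be ≤ 1031, giving k ≤ 6.
k = 6 is achieved by 6 values at 162 and 7 at 5, total 1007; add 24 to one value (staying below 162) to reach 1031.

6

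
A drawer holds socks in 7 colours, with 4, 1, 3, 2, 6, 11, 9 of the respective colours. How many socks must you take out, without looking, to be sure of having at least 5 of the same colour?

In the worst case you take as many as possible of each colour without reaching 5: 4 + 1 + 3 + 2 + 4 + 4 + 4 = 22.
The next one must give 5 of some colour, so 22 + 1 = 23.

23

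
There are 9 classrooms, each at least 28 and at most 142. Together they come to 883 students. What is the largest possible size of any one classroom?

142

To make one classroom as large as possible, make the other 8 as small as possible.
The other 8 contribute at least 8 × 28 = 224, leaving at most 883 − 224 = 659.
But each classroom is capped at 142, so the maximum is 142.
Achievable: one at 142 and the other 8 totalling 741, which fits since 8 × 28 ≤ 741 ≤ 8 × 142.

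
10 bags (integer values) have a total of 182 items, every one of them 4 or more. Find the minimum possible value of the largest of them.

19

The average is 182/10 > 18, so not all 10 can be 18 or less; the largest is ≥ 19.
Taking 8 copies of 18 and 2 copies of 19 gives exactly 182, so 19 is attained.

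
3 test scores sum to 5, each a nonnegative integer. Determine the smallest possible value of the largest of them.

The 3 values sum to 5, so their maximum is at least ⌈5/3⌉ = 2.
Equality holds with 2 values of 2 and 1 value of 1.

2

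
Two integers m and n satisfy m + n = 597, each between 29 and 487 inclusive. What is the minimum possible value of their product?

53570

For a fixed sum, mn is smallest when m and n are as far apart as possible.
At the endpoint m = 110, n = 597 − 110 = 487, so mn = 110 × 487 = 53570.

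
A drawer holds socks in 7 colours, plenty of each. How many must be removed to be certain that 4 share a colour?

22

You could draw 3 of every colour without reaching 4 of any — 21 in all.
One more forces 4 of some colour, so 21 + 1 = 22.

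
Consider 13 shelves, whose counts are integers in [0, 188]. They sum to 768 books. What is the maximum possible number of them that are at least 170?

4

If k of the values are ≥ 170, the total is ≥ 170k + 0(13 − k).
Setting 170k + 0(13 − k) ≤ 768 gives 170k ≤ 768, so k ≤ 4.
k = 4 is achieved by 4 values at 170 and 9 at 0, total 680; add 88 to one value (staying below 170) to reach 768.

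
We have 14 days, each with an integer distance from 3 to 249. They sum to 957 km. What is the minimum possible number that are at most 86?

If only k of them are at most 86, the other 14 − k are at least 87, so the total is at least (14 − k)·87 + k·3.
This is ≤ 957, so (14 − k)·87 + 3k ≤ 957, which gives k ≥ 4.
Exactly 4 works: 4 values at 3 and 10 at 87 total 882; raise one of the low values by 75 (still ≤ 86) to hit 957.

4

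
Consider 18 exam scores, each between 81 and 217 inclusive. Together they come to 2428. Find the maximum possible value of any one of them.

Maximizing one value means minimizing the remaining 17.
The other 17 contribute at least 17 × 81 = 1377, leaving at most 2428 − 1377 = 1051.
But each score is capped at 217, so the maximum is 217.
Achievable: one at 217 and the other 17 totalling 2211, which fits since 17 × 81 ≤ 2211 ≤ 17 × 217.

217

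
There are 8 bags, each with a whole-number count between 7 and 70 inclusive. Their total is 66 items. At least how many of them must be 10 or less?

6

Each value above 10 is at least 11, contributing at least 11 − 7 = 4 above the floor 7.
The sum exceeds the floor total 56 by 10, so at most ⌊10/4⌋ = 2 exceed 10, and at least 6 are ≤ 10.
Exactly 6 works: 6 values at 7 and 2 at 11 total 64; raise one of the low values by 2 (still ≤ 10) to hit 66.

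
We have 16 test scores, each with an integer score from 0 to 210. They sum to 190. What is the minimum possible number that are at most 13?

Let j be the number exceeding 13. Then the total is ≥ 14·j + 0·(16 − j) = 0 + 14j.
So 14j ≤ 190 and j ≤ 13; hence at least 16 − 13 = 3 are ≤ 13.
Exactly 3 works: 3 values at 0 and 13 at 14 total 182; raise one of the low values by 8 (still ≤ 13) to hit 190.

3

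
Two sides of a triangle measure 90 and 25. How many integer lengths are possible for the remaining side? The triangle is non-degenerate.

49

The triangle inequality gives |90 − 25| < c < 90 + 25, i.e. 65 < c < 115.
So c can be any integer from 66 to 114: 49 values.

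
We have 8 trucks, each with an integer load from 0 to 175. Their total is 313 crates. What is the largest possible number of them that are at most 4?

6

Each value at 4 or below falls at least 175 − 4 = 171 short of the ceiling 175.
The ceiling total is 8 × 175 = 1400, and we need 313, so at most ⌊(1400 − 313)/171⌋ = 6 can be that low.
k = 6 is achieved by 6 values at 4 and 2 at 175, total 374; lower one of the 175's by 61 (still > 4) to reach 313.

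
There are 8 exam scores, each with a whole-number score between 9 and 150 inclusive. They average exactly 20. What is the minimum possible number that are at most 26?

The total is 8 × 20 = 160.
Each value above 26 is at least 27, contributing at least 27 − 9 = 18 above the floor 9.
The sum exceeds the floor total 72 by 88, so at most ⌊88/18⌋ = 4 exceed 26, and at least 4 are ≤ 26.
Exactly 4 works: 4 values at 9 and 4 at 27 total 144; raise one of the low values by 16 (still ≤ 26) to hit 160.

4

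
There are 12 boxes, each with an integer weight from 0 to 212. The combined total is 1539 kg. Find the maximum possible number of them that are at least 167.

9

Suppose k of them are at least 167. Those contribute at least 167 each and the other 12 − k at least 0 each.
So the total is at least 167k + 0(12 − k) = 0 + 167k. This must be ≤ 1539, giving k ≤ 9.
k = 9 is achieved by 9 values at 167 and 3 at 0, total 1503; add 36 to one value (staying below 167) to reach 1539.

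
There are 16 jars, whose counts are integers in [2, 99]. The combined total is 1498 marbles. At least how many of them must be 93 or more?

Suppose at most 16 − j of them reach 93; then j values are ≤ 92 and the rest ≤ 99.
The total is then ≤ 92·j + 99·(16 − j) = 1584 − 7j. For this to be ≥ 1498 we need j ≤ 12, so at least 16 − 12 = 4 must reach 93.
Exactly 4 works: 4 values at 99 and 12 at 92 total 1500; lower one of the high values by 2 (still ≥ 93) to hit 1498.

4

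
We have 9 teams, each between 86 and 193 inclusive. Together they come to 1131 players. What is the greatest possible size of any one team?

Maximizing one value means minimizing the remaining 8.
The other 8 contribute at least 8 × 86 = 688, leaving at most 1131 − 688 = 443.
But each team is capped at 193, so the maximum is 193.
Achievable: one at 193 and the other 8 totalling 938, which fits since 8 × 86 ≤ 938 ≤ 8 × 193.

193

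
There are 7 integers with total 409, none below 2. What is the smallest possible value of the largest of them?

Some value must be at least ⌈409/7⌉ = 59, since 7 × 58 = 406 < 409.
Taking 4 copies of 58 and 3 copies of 59 gives exactly 409, so 59 is attained.

59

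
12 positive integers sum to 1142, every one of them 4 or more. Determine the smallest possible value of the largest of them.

Some value must be at least ⌈1142/12⌉ = 96, since 12 × 95 = 1140 < 1142.
Achievable: 2 of them at 96 and 10 at 95 total 1142.

96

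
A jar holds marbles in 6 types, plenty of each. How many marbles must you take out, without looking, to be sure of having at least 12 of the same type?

You could draw 11 of every type without reaching 12 of any — 66 in all.
One more forces 12 of some type, so 66 + 1 = 67.

67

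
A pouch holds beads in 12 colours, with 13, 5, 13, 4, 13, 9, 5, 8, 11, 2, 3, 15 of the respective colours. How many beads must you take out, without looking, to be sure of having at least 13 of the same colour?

In the worst case you take as many as possible of each colour without reaching 13: 12 + 5 + 12 + 4 + 12 + 9 + 5 + 8 + 11 + 2 + 3 + 12 = 95.
The next one must give 13 of some colour, so 95 + 1 = 96.

96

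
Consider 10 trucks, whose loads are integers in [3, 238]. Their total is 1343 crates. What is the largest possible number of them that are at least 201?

If k of the values are ≥ 201, the total is ≥ 201k + 3(10 − k).
Setting 201k + 3(10 − k) ≤ 1343 gives 198k ≤ 1313, so k ≤ 6.
k = 6 is achieved by 6 values at 201 and 4 at 3, total 1218; add 125 to one value (staying below 201) to reach 1343.

6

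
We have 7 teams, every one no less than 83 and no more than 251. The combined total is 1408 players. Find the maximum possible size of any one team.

Maximizing one value means minimizing the remaining 6.
The other 6 contribute at least 6 × 83 = 498, leaving at most 1408 − 498 = 910.
But each team is capped at 251, so the maximum is 251.
Achievable: one at 251 and the other 6 totalling 1157, which fits since 6 × 83 ≤ 1157 ≤ 6 × 251.

251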